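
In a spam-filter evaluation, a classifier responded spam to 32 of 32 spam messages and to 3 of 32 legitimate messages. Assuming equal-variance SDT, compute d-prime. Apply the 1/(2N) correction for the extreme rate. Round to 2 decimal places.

The hit rate is 32/32 = 1, so apply the 1/(2N) correction: H → 1 − 1/(2·32) = 0.98438.
z(H) = z(0.98438) = 2.154
z(FA) = z(0.09375) = -1.318
d' = 2.154 − (-1.318) = 3.472

d-prime = 3.47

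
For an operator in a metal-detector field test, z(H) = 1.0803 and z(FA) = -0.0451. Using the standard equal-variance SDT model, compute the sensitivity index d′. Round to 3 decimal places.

d′ = 1.125

d' = z(H) − z(FA) = 1.0803 − (-0.0451) = 1.1254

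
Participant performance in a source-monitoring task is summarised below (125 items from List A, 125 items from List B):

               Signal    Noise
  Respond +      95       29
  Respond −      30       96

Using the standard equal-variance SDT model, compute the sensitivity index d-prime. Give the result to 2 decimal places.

H = 95/125 = 0.7600
FA = 29/125 = 0.2320
z(H) = 0.7063
z(FA) = -0.7323
d' = z(H) − z(FA) = 0.7063 − (-0.7323) = 1.4386

d-prime = 1.44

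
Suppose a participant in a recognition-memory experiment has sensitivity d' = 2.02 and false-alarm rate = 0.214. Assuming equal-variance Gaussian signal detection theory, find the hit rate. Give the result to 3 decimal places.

hit rate = 0.890

z(false-alarm rate) = z(0.214) = -0.7926
z(H) = z(FA) + d' = -0.7926 + 2.02 = 1.2274
hit rate = Φ(1.2274) = 0.8902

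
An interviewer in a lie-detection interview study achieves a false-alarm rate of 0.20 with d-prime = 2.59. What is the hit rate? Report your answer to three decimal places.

hit rate = 0.960

z(false-alarm rate) = z(0.20) = -0.8416
z(H) = z(FA) + d' = -0.8416 + 2.59 = 1.7484
hit rate = Φ(1.7484) = 0.9598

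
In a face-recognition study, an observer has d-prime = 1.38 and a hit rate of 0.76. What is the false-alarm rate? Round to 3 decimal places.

false-alarm rate = 0.250

z(hit rate) = z(0.76) = 0.7063
z(FA) = z(H) − d' = 0.7063 − 1.38 = -0.6737
false-alarm rate = Φ(-0.6737) = 0.2503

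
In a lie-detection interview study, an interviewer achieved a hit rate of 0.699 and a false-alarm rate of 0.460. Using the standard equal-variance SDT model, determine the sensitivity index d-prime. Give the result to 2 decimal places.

d-prime = 0.62

Φ⁻¹(H) = Φ⁻¹(0.699) = 0.5215
Φ⁻¹(FA) = Φ⁻¹(0.460) = -0.1004
d' = z(H) − z(FA) = 0.5215 − (-0.1004) = 0.6219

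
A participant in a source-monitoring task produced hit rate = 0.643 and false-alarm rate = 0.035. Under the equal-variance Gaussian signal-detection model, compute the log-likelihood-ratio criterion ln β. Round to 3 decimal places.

Φ⁻¹(H) = Φ⁻¹(0.643) = 0.3665
Φ⁻¹(FA) = Φ⁻¹(0.035) = -1.8119
ln β = −½·[z(H)² − z(FA)²] = −0.5 × (0.1343 − 3.2830) = 1.57435

ln β = 1.574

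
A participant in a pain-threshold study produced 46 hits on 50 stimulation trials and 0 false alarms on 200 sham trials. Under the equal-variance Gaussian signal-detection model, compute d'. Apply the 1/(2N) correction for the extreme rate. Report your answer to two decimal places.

The false-alarm rate is 0/200 = 0, so apply the 1/(2N) correction: FA → 1/(2·200) = 0.00250.
z(H) = z(0.92000) = 1.405
z(FA) = z(0.00250) = -2.807
d' = 1.405 − (-2.807) = 4.212

d' = 4.21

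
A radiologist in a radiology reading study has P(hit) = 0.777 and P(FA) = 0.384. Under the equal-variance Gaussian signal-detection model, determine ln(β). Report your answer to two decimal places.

ln β = -0.25

z(H) = 0.762
z(FA) = -0.295
ln β = −½·[z(H)² − z(FA)²] = −0.5 × (0.581 − 0.087) = -0.247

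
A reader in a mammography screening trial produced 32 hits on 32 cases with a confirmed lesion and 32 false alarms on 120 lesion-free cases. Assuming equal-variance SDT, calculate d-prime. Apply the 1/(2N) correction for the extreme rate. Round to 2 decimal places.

The hit rate is 32/32 = 1, so apply the 1/(2N) correction: H → 1 − 1/(2·32) = 0.98438.
z(H) = z(0.98438) = 2.154
z(FA) = z(0.26667) = -0.623
d' = 2.154 − (-0.623) = 2.777

d-prime = 2.78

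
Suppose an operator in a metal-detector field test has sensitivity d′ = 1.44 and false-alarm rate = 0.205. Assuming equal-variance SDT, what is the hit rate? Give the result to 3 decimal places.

z(false-alarm rate) = z(0.205) = -0.8239
z(H) = z(FA) + d' = -0.8239 + 1.44 = 0.6161
hit rate = Φ(0.6161) = 0.7311

hit rate = 0.731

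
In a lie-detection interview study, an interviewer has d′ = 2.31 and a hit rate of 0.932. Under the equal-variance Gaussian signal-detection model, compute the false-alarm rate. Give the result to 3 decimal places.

z(hit rate) = z(0.932) = 1.4909
z(FA) = z(H) − d' = 1.4909 − 2.31 = -0.8191
false-alarm rate = Φ(-0.8191) = 0.2064

false-alarm rate = 0.206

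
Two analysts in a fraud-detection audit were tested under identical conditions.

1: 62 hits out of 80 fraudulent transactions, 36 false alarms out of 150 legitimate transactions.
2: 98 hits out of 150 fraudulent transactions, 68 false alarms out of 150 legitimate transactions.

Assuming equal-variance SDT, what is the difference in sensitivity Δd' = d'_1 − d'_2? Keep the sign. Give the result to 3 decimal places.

Δd' = 0.950

1: z(0.7750) = 0.7554, z(0.2400) = -0.7063, d' = 1.4617
2: z(0.6533) = 0.3942, z(0.4533) = -0.1173, d' = 0.5115
Δd' = d'_1 − d'_2 = 1.4617 − 0.5115 = 0.9502
1 has the higher sensitivity.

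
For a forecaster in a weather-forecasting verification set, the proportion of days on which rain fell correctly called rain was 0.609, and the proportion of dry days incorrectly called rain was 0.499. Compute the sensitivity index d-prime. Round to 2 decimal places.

d-prime = 0.28

Φ⁻¹(H) = 0.2767
Φ⁻¹(FA) = -0.0025
d' = z(H) − z(FA) = 0.2767 − (-0.0025) = 0.2792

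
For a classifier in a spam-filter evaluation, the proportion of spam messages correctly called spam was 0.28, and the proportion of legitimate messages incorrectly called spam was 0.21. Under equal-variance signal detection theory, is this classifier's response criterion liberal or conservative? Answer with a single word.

conservative

z(H) = -0.583, z(FA) = -0.806
c = −½·(z(H) + z(FA)) = 0.6945
c > 0 → conservative criterion (biased toward responding “no”).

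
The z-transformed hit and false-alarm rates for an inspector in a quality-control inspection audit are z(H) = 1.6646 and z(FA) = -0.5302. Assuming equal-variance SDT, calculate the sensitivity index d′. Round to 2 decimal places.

d' = z(H) − z(FA) = 1.6646 − (-0.5302) = 2.1948

d′ = 2.19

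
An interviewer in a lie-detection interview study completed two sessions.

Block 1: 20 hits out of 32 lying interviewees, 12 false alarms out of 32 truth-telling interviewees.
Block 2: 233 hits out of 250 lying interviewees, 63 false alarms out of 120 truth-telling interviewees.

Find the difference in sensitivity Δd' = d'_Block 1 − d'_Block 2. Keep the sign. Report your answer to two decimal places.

Block 1: z(0.6250) = 0.319, z(0.3750) = -0.319, d' = 0.638
Block 2: z(0.9320) = 1.491, z(0.5250) = 0.063, d' = 1.428
Δd' = d'_Block 1 − d'_Block 2 = 0.638 − 1.428 = -0.790
Block 2 has the higher sensitivity.

Δd' = -0.79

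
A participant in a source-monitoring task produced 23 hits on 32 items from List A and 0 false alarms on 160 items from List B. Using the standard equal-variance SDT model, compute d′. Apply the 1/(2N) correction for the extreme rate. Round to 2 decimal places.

The false-alarm rate is 0/160 = 0, so apply the 1/(2N) correction: FA → 1/(2·160) = 0.00313.
z(H) = z(0.71875) = 0.579
z(FA) = z(0.00313) = -2.734
d' = 0.579 − (-2.734) = 3.313

d′ = 3.31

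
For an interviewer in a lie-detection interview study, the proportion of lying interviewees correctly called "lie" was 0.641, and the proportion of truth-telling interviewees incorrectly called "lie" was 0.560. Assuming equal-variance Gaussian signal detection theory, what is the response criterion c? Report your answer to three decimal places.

z(0.641) = 0.3611, z(0.560) = 0.1510
c = −½·[z(H) + z(FA)] = −0.5 × (0.3611 + 0.1510) = -0.25605

c = -0.256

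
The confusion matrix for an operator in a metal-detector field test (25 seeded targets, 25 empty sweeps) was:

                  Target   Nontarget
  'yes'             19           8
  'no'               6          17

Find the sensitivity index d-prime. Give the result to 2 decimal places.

H = 19/25 = 0.7600
FA = 8/25 = 0.3200
z(H) = z(0.7600) = 0.706
z(FA) = z(0.3200) = -0.468
d' = z(H) − z(FA) = 0.706 − (-0.468) = 1.174

d-prime = 1.17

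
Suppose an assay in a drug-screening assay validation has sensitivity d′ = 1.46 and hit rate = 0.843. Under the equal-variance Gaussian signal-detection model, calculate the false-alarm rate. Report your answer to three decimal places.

false-alarm rate = 0.325

z(hit rate) = z(0.843) = 1.0069
z(FA) = z(H) − d' = 1.0069 − 1.46 = -0.4531
false-alarm rate = Φ(-0.4531) = 0.3252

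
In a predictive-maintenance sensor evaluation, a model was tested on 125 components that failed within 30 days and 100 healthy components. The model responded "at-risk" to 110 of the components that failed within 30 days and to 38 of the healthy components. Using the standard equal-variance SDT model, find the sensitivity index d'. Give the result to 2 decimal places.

d' = 1.48

H = 110/125 = 0.8800
FA = 38/100 = 0.3800
z(H) = 1.1750
z(FA) = -0.3055
d' = z(H) − z(FA) = 1.1750 − (-0.3055) = 1.4805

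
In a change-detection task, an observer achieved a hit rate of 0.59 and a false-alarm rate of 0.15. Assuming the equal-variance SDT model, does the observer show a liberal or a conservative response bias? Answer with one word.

conservative

z(H) = 0.228, z(FA) = -1.036
c = −½·(z(H) + z(FA)) = 0.404
c > 0 → conservative criterion (biased toward responding “no”).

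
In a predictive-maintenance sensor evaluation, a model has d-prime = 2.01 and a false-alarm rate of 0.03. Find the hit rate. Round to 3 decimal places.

z(false-alarm rate) = z(0.03) = -1.8808
z(H) = z(FA) + d' = -1.8808 + 2.01 = 0.1292
hit rate = Φ(0.1292) = 0.5514

hit rate = 0.551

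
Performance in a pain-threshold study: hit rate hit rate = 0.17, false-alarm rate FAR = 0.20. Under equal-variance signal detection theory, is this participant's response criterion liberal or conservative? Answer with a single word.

z(H) = -0.954, z(FA) = -0.842
c = −½·(z(H) + z(FA)) = 0.898
c > 0 → conservative criterion (biased toward responding “no”).

conservative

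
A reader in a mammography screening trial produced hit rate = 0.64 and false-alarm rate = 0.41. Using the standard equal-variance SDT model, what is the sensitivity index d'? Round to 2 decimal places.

z(H) = z(0.64) = 0.3585
z(FA) = z(0.41) = -0.2275
d' = z(H) − z(FA) = 0.3585 − (-0.2275) = 0.5860

d' = 0.59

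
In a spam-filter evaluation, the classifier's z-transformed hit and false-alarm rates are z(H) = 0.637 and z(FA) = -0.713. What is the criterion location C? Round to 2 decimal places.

C = 0.04

c = −½·[z(H) + z(FA)] = −½·(0.637 + (-0.713)) = 0.038
c > 0: the classifier has a conservative response bias.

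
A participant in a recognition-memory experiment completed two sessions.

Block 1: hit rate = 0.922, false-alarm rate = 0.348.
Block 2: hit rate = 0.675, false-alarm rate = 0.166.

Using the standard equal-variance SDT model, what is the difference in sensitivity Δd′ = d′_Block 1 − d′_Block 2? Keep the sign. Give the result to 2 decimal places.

Block 1: z(0.922) = 1.419, z(0.348) = -0.391, d' = 1.810
Block 2: z(0.675) = 0.454, z(0.166) = -0.970, d' = 1.424
Δd' = d'_Block 1 − d'_Block 2 = 1.810 − 1.424 = 0.386
Block 1 has the higher sensitivity.

Δd′ = 0.39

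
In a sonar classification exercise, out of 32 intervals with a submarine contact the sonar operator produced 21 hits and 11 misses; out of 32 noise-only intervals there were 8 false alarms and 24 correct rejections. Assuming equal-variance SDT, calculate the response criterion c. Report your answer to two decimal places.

H = 21/32 = 0.6562
FA = 8/32 = 0.2500
z(0.6562) = 0.402, z(0.2500) = -0.674
c = −½·[z(H) + z(FA)] = −0.5 × (0.402 + (-0.674)) = 0.136

c = 0.14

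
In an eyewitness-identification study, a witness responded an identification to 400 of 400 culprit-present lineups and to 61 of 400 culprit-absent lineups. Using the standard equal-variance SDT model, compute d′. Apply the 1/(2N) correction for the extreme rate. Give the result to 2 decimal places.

The hit rate is 400/400 = 1, so apply the 1/(2N) correction: H → 1 − 1/(2·400) = 0.99875.
z(H) = z(0.99875) = 3.023
z(FA) = z(0.15250) = -1.026
d' = 3.023 − (-1.026) = 4.049

d′ = 4.05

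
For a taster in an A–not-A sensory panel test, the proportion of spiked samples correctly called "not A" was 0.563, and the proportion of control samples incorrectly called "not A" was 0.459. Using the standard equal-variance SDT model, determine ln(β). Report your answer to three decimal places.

Φ⁻¹(0.563) = 0.1586, Φ⁻¹(0.459) = -0.1030
ln β = −½·[z(H)² − z(FA)²] = −0.5 × (0.0252 − 0.0106) = -0.0073

ln β = -0.007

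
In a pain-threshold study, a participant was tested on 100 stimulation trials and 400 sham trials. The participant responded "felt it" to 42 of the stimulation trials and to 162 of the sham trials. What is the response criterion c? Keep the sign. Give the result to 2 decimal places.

H = 42/100 = 0.4200
FA = 162/400 = 0.4050
Φ⁻¹(H) = Φ⁻¹(0.4200) = -0.202
Φ⁻¹(FA) = Φ⁻¹(0.4050) = -0.240
c = −½·[z(H) + z(FA)] = −0.5 × (-0.202 + (-0.240)) = 0.221

c = 0.22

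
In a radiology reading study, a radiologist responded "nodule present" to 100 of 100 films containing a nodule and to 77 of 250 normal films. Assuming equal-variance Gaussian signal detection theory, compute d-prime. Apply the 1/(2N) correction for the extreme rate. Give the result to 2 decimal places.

d-prime = 3.08

The hit rate is 100/100 = 1, so apply the 1/(2N) correction: H → 1 − 1/(2·100) = 0.99500.
z(H) = z(0.99500) = 2.576
z(FA) = z(0.30800) = -0.502
d' = 2.576 − (-0.502) = 3.078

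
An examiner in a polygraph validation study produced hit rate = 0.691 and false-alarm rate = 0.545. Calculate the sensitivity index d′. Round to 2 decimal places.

d′ = 0.39

Φ⁻¹(0.691) = 0.499, Φ⁻¹(0.545) = 0.113
d' = z(H) − z(FA) = 0.499 − 0.113 = 0.386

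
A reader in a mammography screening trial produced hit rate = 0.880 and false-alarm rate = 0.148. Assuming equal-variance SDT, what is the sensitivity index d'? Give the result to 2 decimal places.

Φ⁻¹(H) = 1.175
Φ⁻¹(FA) = -1.045
d' = z(H) − z(FA) = 1.175 − (-1.045) = 2.220

d' = 2.22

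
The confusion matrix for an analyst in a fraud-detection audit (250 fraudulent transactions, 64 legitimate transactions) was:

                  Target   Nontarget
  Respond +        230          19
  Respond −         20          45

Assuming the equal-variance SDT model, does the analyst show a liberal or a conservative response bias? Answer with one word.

liberal

z(H) = 1.405, z(FA) = -0.533
c = −½·(z(H) + z(FA)) = -0.436
c < 0 → liberal criterion (biased toward responding “yes”).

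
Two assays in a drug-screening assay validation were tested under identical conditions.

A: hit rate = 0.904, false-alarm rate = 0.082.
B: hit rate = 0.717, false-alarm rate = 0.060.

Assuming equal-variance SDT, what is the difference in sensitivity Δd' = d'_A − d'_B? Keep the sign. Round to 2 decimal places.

A: z(0.904) = 1.305, z(0.082) = -1.392, d' = 2.697
B: z(0.717) = 0.574, z(0.060) = -1.555, d' = 2.129
Δd' = d'_A − d'_B = 2.697 − 2.129 = 0.568
A has the higher sensitivity.

Δd' = 0.57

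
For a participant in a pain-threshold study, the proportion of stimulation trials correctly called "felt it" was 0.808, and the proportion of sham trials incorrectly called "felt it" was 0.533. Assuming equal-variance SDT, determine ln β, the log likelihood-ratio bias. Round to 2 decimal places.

z(H) = z(0.808) = 0.871
z(FA) = z(0.533) = 0.083
ln β = −½·[z(H)² − z(FA)²] = −0.5 × (0.759 − 0.007) = -0.376

ln β = -0.38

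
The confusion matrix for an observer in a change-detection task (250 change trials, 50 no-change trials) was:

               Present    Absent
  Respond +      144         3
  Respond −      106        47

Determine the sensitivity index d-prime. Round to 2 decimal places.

d-prime = 1.75

H = 144/250 = 0.5760
FA = 3/50 = 0.0600
z(H) = 0.192
z(FA) = -1.555
d' = z(H) − z(FA) = 0.192 − (-1.555) = 1.747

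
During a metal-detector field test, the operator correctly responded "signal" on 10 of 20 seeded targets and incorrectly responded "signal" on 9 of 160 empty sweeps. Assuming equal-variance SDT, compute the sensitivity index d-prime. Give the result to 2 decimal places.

d-prime = 1.59

H = 10/20 = 0.5000
FA = 9/160 = 0.0563
z(0.5000) = 0.000, z(0.0563) = -1.587
d' = z(H) − z(FA) = 0.000 − (-1.587) = 1.587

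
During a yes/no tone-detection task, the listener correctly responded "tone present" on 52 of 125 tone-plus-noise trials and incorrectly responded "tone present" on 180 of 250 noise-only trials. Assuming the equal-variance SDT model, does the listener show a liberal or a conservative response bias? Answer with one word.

z(H) = -0.212, z(FA) = 0.583
c = −½·(z(H) + z(FA)) = -0.1855
c < 0 → liberal criterion (biased toward responding “yes”).

liberal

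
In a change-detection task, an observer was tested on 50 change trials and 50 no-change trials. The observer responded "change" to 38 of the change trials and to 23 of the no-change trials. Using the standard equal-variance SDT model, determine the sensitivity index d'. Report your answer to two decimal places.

H = 38/50 = 0.7600
FA = 23/50 = 0.4600
z(0.7600) = 0.706, z(0.4600) = -0.100
d' = z(H) − z(FA) = 0.706 − (-0.100) = 0.806

d' = 0.81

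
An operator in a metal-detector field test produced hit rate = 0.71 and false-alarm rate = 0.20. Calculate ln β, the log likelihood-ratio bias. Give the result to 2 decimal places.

ln β = 0.20

z(H) = 0.553
z(FA) = -0.842
ln β = −½·[z(H)² − z(FA)²] = −0.5 × (0.306 − 0.709) = 0.2015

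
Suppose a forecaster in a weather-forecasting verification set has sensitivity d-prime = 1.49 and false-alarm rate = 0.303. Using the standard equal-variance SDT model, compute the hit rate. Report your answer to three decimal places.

hit rate = 0.835

z(false-alarm rate) = z(0.303) = -0.5158
z(H) = z(FA) + d' = -0.5158 + 1.49 = 0.9742
hit rate = Φ(0.9742) = 0.8350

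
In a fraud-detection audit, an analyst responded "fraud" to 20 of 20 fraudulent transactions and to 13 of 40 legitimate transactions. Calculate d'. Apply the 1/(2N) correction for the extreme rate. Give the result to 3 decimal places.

The hit rate is 20/20 = 1, so apply the 1/(2N) correction: H → 1 − 1/(2·20) = 0.97500.
z(H) = z(0.97500) = 1.9600
z(FA) = z(0.32500) = -0.4538
d' = 1.9600 − (-0.4538) = 2.4138

d' = 2.414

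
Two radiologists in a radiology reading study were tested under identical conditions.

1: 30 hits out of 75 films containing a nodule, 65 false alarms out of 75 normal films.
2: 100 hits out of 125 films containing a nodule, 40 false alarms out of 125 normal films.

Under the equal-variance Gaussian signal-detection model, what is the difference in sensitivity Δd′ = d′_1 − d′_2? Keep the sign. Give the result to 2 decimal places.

Δd′ = -2.67

1: z(0.4000) = -0.253, z(0.8667) = 1.111, d' = -1.364
2: z(0.8000) = 0.842, z(0.3200) = -0.468, d' = 1.310
Δd' = d'_1 − d'_2 = -1.364 − 1.310 = -2.674
2 has the higher sensitivity.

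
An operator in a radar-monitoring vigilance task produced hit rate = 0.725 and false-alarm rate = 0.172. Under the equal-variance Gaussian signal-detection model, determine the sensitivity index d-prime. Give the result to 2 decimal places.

d-prime = 1.54

z(H) = z(0.725) = 0.598
z(FA) = z(0.172) = -0.946
d' = z(H) − z(FA) = 0.598 − (-0.946) = 1.544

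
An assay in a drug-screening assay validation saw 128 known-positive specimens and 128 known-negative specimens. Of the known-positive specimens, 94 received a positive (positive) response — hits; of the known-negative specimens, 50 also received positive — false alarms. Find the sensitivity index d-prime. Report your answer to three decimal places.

H = 94/128 = 0.7344
FA = 50/128 = 0.3906
z(H) = z(0.7344) = 0.6262
z(FA) = z(0.3906) = -0.2778
d' = z(H) − z(FA) = 0.6262 − (-0.2778) = 0.9040

d-prime = 0.904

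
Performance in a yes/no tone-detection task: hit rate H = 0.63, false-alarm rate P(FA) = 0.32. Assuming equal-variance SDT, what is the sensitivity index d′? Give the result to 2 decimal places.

z(H) = z(0.63) = 0.332
z(FA) = z(0.32) = -0.468
d' = z(H) − z(FA) = 0.332 − (-0.468) = 0.800

d′ = 0.80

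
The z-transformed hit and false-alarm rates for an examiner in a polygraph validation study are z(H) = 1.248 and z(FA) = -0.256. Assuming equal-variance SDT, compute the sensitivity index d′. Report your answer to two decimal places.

d' = z(H) − z(FA) = 1.248 − (-0.256) = 1.504

d′ = 1.50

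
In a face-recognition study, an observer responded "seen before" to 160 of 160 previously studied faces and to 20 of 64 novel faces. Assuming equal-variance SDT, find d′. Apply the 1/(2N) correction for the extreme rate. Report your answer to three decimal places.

The hit rate is 160/160 = 1, so apply the 1/(2N) correction: H → 1 − 1/(2·160) = 0.99687.
z(H) = z(0.99687) = 2.7338
z(FA) = z(0.31250) = -0.4888
d' = 2.7338 − (-0.4888) = 3.2226

d′ = 3.223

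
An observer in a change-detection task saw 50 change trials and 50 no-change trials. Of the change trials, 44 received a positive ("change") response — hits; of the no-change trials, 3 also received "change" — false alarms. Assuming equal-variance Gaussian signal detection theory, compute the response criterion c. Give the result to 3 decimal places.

c = 0.190

H = 44/50 = 0.8800
FA = 3/50 = 0.0600
z(H) = z(0.8800) = 1.1750
z(FA) = z(0.0600) = -1.5548
c = −½·[z(H) + z(FA)] = −0.5 × (1.1750 + (-1.5548)) = 0.1899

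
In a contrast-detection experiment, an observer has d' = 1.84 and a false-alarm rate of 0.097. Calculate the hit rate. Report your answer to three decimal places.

z(false-alarm rate) = z(0.097) = -1.2988
z(H) = z(FA) + d' = -1.2988 + 1.84 = 0.5412
hit rate = Φ(0.5412) = 0.7058

hit rate = 0.706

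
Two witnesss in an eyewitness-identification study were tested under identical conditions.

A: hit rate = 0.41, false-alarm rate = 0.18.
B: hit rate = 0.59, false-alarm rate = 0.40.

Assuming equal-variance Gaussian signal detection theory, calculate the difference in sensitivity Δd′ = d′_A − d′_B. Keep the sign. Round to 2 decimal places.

A: z(0.41) = -0.228, z(0.18) = -0.915, d' = 0.687
B: z(0.59) = 0.228, z(0.40) = -0.253, d' = 0.481
Δd' = d'_A − d'_B = 0.687 − 0.481 = 0.206
A has the higher sensitivity.

Δd′ = 0.21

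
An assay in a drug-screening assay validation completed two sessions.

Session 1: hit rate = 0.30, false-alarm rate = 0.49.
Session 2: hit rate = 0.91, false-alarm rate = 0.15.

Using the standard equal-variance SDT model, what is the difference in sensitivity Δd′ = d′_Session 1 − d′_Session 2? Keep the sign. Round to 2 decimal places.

Session 1: z(0.30) = -0.524, z(0.49) = -0.025, d' = -0.499
Session 2: z(0.91) = 1.341, z(0.15) = -1.036, d' = 2.377
Δd' = d'_Session 1 − d'_Session 2 = -0.499 − 2.377 = -2.876
Session 2 has the higher sensitivity.

Δd′ = -2.88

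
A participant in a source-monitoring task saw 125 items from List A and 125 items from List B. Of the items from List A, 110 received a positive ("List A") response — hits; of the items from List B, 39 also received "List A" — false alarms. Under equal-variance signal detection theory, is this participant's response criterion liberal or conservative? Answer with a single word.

z(H) = 1.175, z(FA) = -0.490
c = −½·(z(H) + z(FA)) = -0.3425
c < 0 → liberal criterion (biased toward responding “yes”).

liberal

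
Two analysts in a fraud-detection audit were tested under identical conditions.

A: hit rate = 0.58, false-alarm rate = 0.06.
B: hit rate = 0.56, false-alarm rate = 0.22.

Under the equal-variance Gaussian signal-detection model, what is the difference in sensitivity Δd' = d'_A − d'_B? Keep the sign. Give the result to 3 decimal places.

A: z(0.58) = 0.2019, z(0.06) = -1.5548, d' = 1.7567
B: z(0.56) = 0.1510, z(0.22) = -0.7722, d' = 0.9232
Δd' = d'_A − d'_B = 1.7567 − 0.9232 = 0.8335
A has the higher sensitivity.

Δd' = 0.834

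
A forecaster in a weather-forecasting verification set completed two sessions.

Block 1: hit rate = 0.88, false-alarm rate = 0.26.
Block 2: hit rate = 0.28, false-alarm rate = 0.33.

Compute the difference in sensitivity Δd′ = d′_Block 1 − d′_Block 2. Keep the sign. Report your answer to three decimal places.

Block 1: z(0.88) = 1.1750, z(0.26) = -0.6433, d' = 1.8183
Block 2: z(0.28) = -0.5828, z(0.33) = -0.4399, d' = -0.1429
Δd' = d'_Block 1 − d'_Block 2 = 1.8183 − (-0.1429) = 1.9612
Block 1 has the higher sensitivity.

Δd′ = 1.961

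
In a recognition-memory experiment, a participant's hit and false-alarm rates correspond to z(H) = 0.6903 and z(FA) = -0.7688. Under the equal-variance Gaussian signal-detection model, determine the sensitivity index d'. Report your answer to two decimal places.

d' = 1.46

d' = z(H) − z(FA) = 0.6903 − (-0.7688) = 1.4591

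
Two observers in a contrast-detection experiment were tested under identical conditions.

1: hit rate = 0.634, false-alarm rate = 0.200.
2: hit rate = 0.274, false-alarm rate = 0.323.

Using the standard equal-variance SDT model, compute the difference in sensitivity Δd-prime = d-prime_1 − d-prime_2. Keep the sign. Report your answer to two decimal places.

1: z(0.634) = 0.342, z(0.200) = -0.842, d' = 1.184
2: z(0.274) = -0.601, z(0.323) = -0.459, d' = -0.142
Δd' = d'_1 − d'_2 = 1.184 − (-0.142) = 1.326
1 has the higher sensitivity.

Δd-prime = 1.33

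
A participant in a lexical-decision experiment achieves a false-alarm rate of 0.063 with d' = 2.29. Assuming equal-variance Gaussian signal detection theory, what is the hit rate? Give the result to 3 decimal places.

hit rate = 0.776

z(false-alarm rate) = z(0.063) = -1.5301
z(H) = z(FA) + d' = -1.5301 + 2.29 = 0.7599
hit rate = Φ(0.7599) = 0.7763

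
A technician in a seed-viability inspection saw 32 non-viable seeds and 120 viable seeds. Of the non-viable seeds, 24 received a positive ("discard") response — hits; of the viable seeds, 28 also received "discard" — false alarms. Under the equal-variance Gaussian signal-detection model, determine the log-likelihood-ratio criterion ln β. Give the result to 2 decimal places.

H = 24/32 = 0.7500
FA = 28/120 = 0.2333
z(0.7500) = 0.674, z(0.2333) = -0.728
ln β = −½·[z(H)² − z(FA)²] = −0.5 × (0.454 − 0.530) = 0.038

ln β = 0.04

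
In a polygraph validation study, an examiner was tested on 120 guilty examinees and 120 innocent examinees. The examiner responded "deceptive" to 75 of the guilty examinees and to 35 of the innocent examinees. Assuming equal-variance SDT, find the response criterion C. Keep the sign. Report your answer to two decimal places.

H = 75/120 = 0.6250
FA = 35/120 = 0.2917
Φ⁻¹(H) = 0.319
Φ⁻¹(FA) = -0.548
c = −½·[z(H) + z(FA)] = −0.5 × (0.319 + (-0.548)) = 0.1145
c > 0: the examiner has a conservative response bias.

C = 0.11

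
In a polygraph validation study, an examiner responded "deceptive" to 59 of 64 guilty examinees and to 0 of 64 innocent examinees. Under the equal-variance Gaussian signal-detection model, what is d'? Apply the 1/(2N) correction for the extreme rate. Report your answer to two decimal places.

d' = 3.84

The false-alarm rate is 0/64 = 0, so apply the 1/(2N) correction: FA → 1/(2·64) = 0.00781.
z(H) = z(0.92188) = 1.418
z(FA) = z(0.00781) = -2.418
d' = 1.418 − (-2.418) = 3.836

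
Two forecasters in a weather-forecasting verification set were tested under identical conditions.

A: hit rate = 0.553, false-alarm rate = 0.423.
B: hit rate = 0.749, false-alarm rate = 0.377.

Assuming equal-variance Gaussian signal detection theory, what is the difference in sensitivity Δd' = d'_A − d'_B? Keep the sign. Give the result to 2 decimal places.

A: z(0.553) = 0.133, z(0.423) = -0.194, d' = 0.327
B: z(0.749) = 0.671, z(0.377) = -0.313, d' = 0.984
Δd' = d'_A − d'_B = 0.327 − 0.984 = -0.657
B has the higher sensitivity.

Δd' = -0.66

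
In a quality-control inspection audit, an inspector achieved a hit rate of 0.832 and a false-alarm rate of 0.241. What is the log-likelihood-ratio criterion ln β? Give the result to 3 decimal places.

ln β = -0.216

z(H) = z(0.832) = 0.9621
z(FA) = z(0.241) = -0.7031
ln β = −½·[z(H)² − z(FA)²] = −0.5 × (0.9256 − 0.4943) = -0.21565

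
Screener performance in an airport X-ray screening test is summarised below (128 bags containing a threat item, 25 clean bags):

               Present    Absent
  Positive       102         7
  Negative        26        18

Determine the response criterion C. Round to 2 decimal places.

H = 102/128 = 0.7969
FA = 7/25 = 0.2800
z(0.7969) = 0.8306, z(0.2800) = -0.5828
c = −½·[z(H) + z(FA)] = −0.5 × (0.8306 + (-0.5828)) = -0.1239

C = -0.12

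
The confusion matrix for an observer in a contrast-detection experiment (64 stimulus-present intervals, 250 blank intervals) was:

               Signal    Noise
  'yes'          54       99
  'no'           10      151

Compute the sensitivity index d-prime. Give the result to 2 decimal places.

H = 54/64 = 0.8438
FA = 99/250 = 0.3960
z(0.8438) = 1.0102, z(0.3960) = -0.2637
d' = z(H) − z(FA) = 1.0102 − (-0.2637) = 1.2739

d-prime = 1.27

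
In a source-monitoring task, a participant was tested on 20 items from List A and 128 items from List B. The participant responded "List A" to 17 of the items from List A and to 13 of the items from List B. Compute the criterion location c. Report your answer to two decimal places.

c = 0.12

H = 17/20 = 0.8500
FA = 13/128 = 0.1016
z(H) = z(0.8500) = 1.036
z(FA) = z(0.1016) = -1.272
c = −½·[z(H) + z(FA)] = −0.5 × (1.036 + (-1.272)) = 0.118
c > 0: the participant has a conservative response bias.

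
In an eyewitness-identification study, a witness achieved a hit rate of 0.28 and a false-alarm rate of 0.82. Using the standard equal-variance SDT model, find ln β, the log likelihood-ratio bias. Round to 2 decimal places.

ln β = 0.25

z(0.28) = -0.583, z(0.82) = 0.915
ln β = −½·[z(H)² − z(FA)²] = −0.5 × (0.340 − 0.837) = 0.2485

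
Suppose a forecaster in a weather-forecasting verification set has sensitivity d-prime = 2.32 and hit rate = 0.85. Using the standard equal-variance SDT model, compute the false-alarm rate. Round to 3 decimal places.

z(hit rate) = z(0.85) = 1.0364
z(FA) = z(H) − d' = 1.0364 − 2.32 = -1.2836
false-alarm rate = Φ(-1.2836) = 0.0996

false-alarm rate = 0.100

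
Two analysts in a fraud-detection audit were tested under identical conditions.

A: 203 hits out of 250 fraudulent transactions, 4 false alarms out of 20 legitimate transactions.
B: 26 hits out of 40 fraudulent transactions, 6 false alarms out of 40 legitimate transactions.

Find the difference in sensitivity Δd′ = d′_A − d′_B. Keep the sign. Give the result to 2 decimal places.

Δd′ = 0.31

A: z(0.8120) = 0.885, z(0.2000) = -0.842, d' = 1.727
B: z(0.6500) = 0.385, z(0.1500) = -1.036, d' = 1.421
Δd' = d'_A − d'_B = 1.727 − 1.421 = 0.306
A has the higher sensitivity.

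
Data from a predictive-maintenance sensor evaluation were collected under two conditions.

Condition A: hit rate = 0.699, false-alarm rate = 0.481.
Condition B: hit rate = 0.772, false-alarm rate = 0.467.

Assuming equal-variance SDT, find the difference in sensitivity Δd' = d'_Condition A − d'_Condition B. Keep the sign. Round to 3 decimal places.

Δd' = -0.259

Condition A: z(0.699) = 0.5215, z(0.481) = -0.0476, d' = 0.5691
Condition B: z(0.772) = 0.7454, z(0.467) = -0.0828, d' = 0.8282
Δd' = d'_Condition A − d'_Condition B = 0.5691 − 0.8282 = -0.2591
Condition B has the higher sensitivity.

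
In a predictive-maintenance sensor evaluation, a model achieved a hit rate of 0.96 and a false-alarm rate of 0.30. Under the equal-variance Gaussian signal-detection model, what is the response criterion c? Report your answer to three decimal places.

Φ⁻¹(H) = Φ⁻¹(0.96) = 1.7507
Φ⁻¹(FA) = Φ⁻¹(0.30) = -0.5244
c = −½·[z(H) + z(FA)] = −0.5 × (1.7507 + (-0.5244)) = -0.61315

c = -0.613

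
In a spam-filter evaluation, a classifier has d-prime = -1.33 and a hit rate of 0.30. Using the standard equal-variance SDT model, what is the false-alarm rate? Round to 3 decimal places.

false-alarm rate = 0.790

z(hit rate) = z(0.30) = -0.5244
z(FA) = z(H) − d' = -0.5244 − (-1.33) = 0.8056
false-alarm rate = Φ(0.8056) = 0.7898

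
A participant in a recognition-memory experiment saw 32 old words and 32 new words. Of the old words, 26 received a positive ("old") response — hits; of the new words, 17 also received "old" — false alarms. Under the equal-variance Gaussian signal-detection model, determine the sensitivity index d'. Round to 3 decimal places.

d' = 0.809

H = 26/32 = 0.8125
FA = 17/32 = 0.5312
z(H) = z(0.8125) = 0.8871
z(FA) = z(0.5312) = 0.0783
d' = z(H) − z(FA) = 0.8871 − 0.0783 = 0.8088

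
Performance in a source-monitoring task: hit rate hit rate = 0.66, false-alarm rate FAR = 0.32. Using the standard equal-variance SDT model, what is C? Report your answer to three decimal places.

Φ⁻¹(0.66) = 0.4125, Φ⁻¹(0.32) = -0.4677
c = −½·[z(H) + z(FA)] = −0.5 × (0.4125 + (-0.4677)) = 0.0276

C = 0.028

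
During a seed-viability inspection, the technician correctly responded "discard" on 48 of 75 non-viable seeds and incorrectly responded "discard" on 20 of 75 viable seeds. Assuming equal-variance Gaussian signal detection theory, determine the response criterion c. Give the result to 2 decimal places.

H = 48/75 = 0.6400
FA = 20/75 = 0.2667
z(0.6400) = 0.358, z(0.2667) = -0.623
c = −½·[z(H) + z(FA)] = −0.5 × (0.358 + (-0.623)) = 0.1325
c > 0: the technician has a conservative response bias.

c = 0.13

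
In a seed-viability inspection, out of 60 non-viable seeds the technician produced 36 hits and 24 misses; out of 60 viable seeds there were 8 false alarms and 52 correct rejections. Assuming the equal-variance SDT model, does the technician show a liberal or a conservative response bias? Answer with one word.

conservative

z(H) = 0.253, z(FA) = -1.111
c = −½·(z(H) + z(FA)) = 0.429
c > 0 → conservative criterion (biased toward responding “no”).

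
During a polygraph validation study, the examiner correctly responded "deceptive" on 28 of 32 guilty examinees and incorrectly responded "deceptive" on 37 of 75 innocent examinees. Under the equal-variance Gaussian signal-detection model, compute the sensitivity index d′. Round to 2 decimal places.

H = 28/32 = 0.8750
FA = 37/75 = 0.4933
z(0.8750) = 1.1503, z(0.4933) = -0.0168
d' = z(H) − z(FA) = 1.1503 − (-0.0168) = 1.1671

d′ = 1.17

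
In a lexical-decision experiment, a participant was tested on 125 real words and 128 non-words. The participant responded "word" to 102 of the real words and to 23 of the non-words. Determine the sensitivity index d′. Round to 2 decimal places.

d′ = 1.82

H = 102/125 = 0.8160
FA = 23/128 = 0.1797
Φ⁻¹(H) = Φ⁻¹(0.8160) = 0.900
Φ⁻¹(FA) = Φ⁻¹(0.1797) = -0.917
d' = z(H) − z(FA) = 0.900 − (-0.917) = 1.817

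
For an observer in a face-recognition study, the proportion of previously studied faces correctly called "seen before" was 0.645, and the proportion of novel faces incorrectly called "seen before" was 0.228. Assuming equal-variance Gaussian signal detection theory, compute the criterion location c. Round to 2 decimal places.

c = 0.19

Φ⁻¹(H) = Φ⁻¹(0.645) = 0.3719
Φ⁻¹(FA) = Φ⁻¹(0.228) = -0.7454
c = −½·[z(H) + z(FA)] = −0.5 × (0.3719 + (-0.7454)) = 0.18675
c > 0: the observer has a conservative response bias.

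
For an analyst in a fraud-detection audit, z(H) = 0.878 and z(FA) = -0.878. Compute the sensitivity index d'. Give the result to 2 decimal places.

d' = 1.76

d' = z(H) − z(FA) = 0.878 − (-0.878) = 1.756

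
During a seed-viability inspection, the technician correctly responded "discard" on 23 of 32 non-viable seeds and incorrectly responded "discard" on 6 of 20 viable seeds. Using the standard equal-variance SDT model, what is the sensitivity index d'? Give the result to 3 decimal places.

H = 23/32 = 0.7188
FA = 6/20 = 0.3000
z(H) = z(0.7188) = 0.5793
z(FA) = z(0.3000) = -0.5244
d' = z(H) − z(FA) = 0.5793 − (-0.5244) = 1.1037

d' = 1.104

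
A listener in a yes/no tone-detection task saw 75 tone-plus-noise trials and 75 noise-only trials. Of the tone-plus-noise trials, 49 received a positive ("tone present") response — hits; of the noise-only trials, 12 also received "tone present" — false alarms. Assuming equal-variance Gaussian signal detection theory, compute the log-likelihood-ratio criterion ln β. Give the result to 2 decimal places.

H = 49/75 = 0.6533
FA = 12/75 = 0.1600
Φ⁻¹(H) = 0.394
Φ⁻¹(FA) = -0.994
ln β = −½·[z(H)² − z(FA)²] = −0.5 × (0.155 − 0.988) = 0.4165

ln β = 0.42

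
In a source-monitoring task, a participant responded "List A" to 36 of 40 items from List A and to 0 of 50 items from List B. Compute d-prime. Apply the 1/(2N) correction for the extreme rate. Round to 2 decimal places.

The false-alarm rate is 0/50 = 0, so apply the 1/(2N) correction: FA → 1/(2·50) = 0.01000.
z(H) = z(0.90000) = 1.282
z(FA) = z(0.01000) = -2.326
d' = 1.282 − (-2.326) = 3.608

d-prime = 3.61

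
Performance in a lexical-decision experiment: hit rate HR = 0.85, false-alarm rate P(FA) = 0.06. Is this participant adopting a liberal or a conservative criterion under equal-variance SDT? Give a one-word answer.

conservative

z(H) = 1.036, z(FA) = -1.555
c = −½·(z(H) + z(FA)) = 0.2595
c > 0 → conservative criterion (biased toward responding “no”).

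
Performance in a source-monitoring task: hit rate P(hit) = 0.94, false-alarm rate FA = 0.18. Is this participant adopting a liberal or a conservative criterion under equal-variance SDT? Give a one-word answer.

liberal

z(H) = 1.555, z(FA) = -0.915
c = −½·(z(H) + z(FA)) = -0.320
c < 0 → liberal criterion (biased toward responding “yes”).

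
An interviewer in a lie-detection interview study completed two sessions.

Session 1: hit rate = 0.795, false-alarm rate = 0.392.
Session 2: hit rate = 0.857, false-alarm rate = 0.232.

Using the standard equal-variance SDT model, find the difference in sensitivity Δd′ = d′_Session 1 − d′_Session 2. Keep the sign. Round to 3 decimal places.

Δd′ = -0.701

Session 1: z(0.795) = 0.8239, z(0.392) = -0.2741, d' = 1.0980
Session 2: z(0.857) = 1.0669, z(0.232) = -0.7323, d' = 1.7992
Δd' = d'_Session 1 − d'_Session 2 = 1.0980 − 1.7992 = -0.7012
Session 2 has the higher sensitivity.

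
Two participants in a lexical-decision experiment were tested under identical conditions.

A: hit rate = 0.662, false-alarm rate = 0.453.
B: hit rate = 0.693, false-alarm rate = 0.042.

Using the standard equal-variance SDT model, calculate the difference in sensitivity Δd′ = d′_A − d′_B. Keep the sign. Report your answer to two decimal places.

A: z(0.662) = 0.418, z(0.453) = -0.118, d' = 0.536
B: z(0.693) = 0.504, z(0.042) = -1.728, d' = 2.232
Δd' = d'_A − d'_B = 0.536 − 2.232 = -1.696
B has the higher sensitivity.

Δd′ = -1.70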